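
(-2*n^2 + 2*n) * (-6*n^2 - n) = 12*n^4 - 10*n^3 - 2*n^2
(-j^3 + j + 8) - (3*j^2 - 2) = -j^3 - 3*j^2 + j + 10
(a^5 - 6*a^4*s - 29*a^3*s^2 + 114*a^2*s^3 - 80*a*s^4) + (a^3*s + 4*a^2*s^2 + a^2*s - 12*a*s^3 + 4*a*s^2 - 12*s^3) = a^5 - 6*a^4*s - 29*a^3*s^2 + a^3*s + 114*a^2*s^3 + 4*a^2*s^2 + a^2*s - 80*a*s^4 - 12*a*s^3 + 4*a*s^2 - 12*s^3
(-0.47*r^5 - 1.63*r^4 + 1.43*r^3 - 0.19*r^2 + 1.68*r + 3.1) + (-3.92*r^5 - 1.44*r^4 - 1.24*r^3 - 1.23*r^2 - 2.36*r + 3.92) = -4.39*r^5 - 3.07*r^4 + 0.19*r^3 - 1.42*r^2 - 0.68*r + 7.02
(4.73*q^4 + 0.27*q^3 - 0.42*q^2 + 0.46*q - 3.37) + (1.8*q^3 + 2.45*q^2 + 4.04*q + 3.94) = 4.73*q^4 + 2.07*q^3 + 2.03*q^2 + 4.5*q + 0.57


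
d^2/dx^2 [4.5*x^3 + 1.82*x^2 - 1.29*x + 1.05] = 27.0*x + 3.64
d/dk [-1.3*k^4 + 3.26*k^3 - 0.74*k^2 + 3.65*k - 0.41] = -5.2*k^3 + 9.78*k^2 - 1.48*k + 3.65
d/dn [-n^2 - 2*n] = -2*n - 2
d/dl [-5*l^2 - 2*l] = -10*l - 2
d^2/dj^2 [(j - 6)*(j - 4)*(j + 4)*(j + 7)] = 12*j^2 + 6*j - 116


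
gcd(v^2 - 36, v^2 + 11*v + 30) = v + 6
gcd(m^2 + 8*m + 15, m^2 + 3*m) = m + 3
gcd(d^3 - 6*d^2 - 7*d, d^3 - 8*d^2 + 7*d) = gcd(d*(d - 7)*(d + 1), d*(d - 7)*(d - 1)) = d^2 - 7*d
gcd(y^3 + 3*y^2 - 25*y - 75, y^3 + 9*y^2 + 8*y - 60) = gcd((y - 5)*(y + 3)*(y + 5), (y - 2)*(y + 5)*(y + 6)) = y + 5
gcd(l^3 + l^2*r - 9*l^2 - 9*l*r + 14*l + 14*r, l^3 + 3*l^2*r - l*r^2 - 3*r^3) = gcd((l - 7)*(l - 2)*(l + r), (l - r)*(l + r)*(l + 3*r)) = l + r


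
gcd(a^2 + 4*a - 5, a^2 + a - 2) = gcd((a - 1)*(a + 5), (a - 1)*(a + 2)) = a - 1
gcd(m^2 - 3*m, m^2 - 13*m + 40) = 1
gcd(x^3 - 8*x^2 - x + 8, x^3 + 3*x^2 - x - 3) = x^2 - 1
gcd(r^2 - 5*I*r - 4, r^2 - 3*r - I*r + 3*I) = r - I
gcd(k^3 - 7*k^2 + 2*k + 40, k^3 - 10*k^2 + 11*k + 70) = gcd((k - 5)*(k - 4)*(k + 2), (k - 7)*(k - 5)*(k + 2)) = k^2 - 3*k - 10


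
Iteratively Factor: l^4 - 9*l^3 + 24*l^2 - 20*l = (l)*(l^3 - 9*l^2 + 24*l - 20) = l*(l - 2)*(l^2 - 7*l + 10) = l*(l - 2)^2*(l - 5)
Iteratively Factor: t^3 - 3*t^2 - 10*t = (t + 2)*(t^2 - 5*t) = t*(t + 2)*(t - 5)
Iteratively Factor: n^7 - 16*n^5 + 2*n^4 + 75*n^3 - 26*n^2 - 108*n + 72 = (n + 2)*(n^6 - 2*n^5 - 12*n^4 + 26*n^3 + 23*n^2 - 72*n + 36) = (n - 3)*(n + 2)*(n^5 + n^4 - 9*n^3 - n^2 + 20*n - 12) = (n - 3)*(n + 2)*(n + 3)*(n^4 - 2*n^3 - 3*n^2 + 8*n - 4) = (n - 3)*(n + 2)^2*(n + 3)*(n^3 - 4*n^2 + 5*n - 2) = (n - 3)*(n - 1)*(n + 2)^2*(n + 3)*(n^2 - 3*n + 2) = (n - 3)*(n - 1)^2*(n + 2)^2*(n + 3)*(n - 2)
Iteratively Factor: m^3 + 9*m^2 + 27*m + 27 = (m + 3)*(m^2 + 6*m + 9) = (m + 3)^2*(m + 3)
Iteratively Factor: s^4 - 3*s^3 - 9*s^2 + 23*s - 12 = (s - 1)*(s^3 - 2*s^2 - 11*s + 12) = (s - 1)*(s + 3)*(s^2 - 5*s + 4) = (s - 1)^2*(s + 3)*(s - 4)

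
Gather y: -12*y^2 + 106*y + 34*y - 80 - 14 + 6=-12*y^2 + 140*y - 88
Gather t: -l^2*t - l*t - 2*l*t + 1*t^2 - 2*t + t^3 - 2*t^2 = t^3 - t^2 + t*(-l^2 - 3*l - 2)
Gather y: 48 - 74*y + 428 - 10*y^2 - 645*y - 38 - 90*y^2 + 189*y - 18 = -100*y^2 - 530*y + 420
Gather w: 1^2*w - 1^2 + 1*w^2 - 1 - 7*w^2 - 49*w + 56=-6*w^2 - 48*w + 54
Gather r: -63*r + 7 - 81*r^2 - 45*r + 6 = -81*r^2 - 108*r + 13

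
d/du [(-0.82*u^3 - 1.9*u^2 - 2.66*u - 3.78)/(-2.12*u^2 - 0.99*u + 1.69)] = (1.7384*u^4 + 1.6236*u^3 - 7.9156*u^2 - 22.4492*u - 8.2376)/(4.4944*u^4 + 4.1976*u^3 - 6.1855*u^2 - 3.3462*u + 2.8561)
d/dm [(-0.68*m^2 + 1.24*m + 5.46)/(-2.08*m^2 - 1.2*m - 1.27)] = (3.3952*m^2 + 24.4408*m + 4.9772)/(4.3264*m^4 + 4.992*m^3 + 6.7232*m^2 + 3.048*m + 1.6129)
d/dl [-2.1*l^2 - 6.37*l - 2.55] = -4.2*l - 6.37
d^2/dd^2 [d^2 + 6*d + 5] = 2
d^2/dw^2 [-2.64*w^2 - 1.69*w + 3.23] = -5.28000000000000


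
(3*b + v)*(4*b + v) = 12*b^2 + 7*b*v + v^2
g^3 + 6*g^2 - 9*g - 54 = (g - 3)*(g + 3)*(g + 6)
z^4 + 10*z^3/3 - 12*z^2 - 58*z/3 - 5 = (z - 3)*(z + 1/3)*(z + 1)*(z + 5)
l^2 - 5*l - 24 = (l - 8)*(l + 3)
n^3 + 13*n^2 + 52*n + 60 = (n + 2)*(n + 5)*(n + 6)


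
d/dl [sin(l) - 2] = cos(l)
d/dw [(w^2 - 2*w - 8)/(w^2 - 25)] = 2*(w^2 - 17*w + 25)/(w^4 - 50*w^2 + 625)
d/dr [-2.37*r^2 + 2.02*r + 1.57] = 2.02 - 4.74*r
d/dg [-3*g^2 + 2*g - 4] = 2 - 6*g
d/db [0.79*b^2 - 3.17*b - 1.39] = 1.58*b - 3.17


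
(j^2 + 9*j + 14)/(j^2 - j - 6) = (j + 7)/(j - 3)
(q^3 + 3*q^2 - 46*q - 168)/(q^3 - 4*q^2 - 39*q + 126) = (q + 4)/(q - 3)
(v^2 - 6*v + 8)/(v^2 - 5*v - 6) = (-v^2 + 6*v - 8)/(-v^2 + 5*v + 6)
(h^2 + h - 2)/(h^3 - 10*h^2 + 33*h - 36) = (h^2 + h - 2)/(h^3 - 10*h^2 + 33*h - 36)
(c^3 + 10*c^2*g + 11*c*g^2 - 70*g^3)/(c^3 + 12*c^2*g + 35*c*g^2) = (c - 2*g)/c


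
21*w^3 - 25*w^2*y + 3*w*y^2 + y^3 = (-3*w + y)*(-w + y)*(7*w + y)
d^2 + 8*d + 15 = (d + 3)*(d + 5)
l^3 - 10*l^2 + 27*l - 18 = (l - 6)*(l - 3)*(l - 1)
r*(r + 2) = r^2 + 2*r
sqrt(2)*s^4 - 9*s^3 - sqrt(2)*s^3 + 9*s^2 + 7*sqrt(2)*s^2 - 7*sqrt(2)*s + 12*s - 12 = (s - 1)*(s - 3*sqrt(2))*(s - 2*sqrt(2))*(sqrt(2)*s + 1)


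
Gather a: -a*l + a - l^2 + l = a*(1 - l) - l^2 + l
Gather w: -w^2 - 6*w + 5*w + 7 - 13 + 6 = -w^2 - w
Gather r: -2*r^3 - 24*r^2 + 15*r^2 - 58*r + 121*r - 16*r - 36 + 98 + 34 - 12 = -2*r^3 - 9*r^2 + 47*r + 84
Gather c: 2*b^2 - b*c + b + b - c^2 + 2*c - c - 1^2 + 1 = 2*b^2 + 2*b - c^2 + c*(1 - b)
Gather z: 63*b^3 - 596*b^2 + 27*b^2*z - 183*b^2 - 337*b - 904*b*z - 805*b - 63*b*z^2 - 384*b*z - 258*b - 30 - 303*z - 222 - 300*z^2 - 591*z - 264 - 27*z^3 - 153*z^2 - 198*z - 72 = 63*b^3 - 779*b^2 - 1400*b - 27*z^3 + z^2*(-63*b - 453) + z*(27*b^2 - 1288*b - 1092) - 588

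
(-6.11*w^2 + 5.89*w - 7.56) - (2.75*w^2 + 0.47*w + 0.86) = -8.86*w^2 + 5.42*w - 8.42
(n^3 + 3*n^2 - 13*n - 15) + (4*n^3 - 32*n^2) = 5*n^3 - 29*n^2 - 13*n - 15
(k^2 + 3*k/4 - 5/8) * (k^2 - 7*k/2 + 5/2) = k^4 - 11*k^3/4 - 3*k^2/4 + 65*k/16 - 25/16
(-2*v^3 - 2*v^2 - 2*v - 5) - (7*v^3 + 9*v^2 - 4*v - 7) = -9*v^3 - 11*v^2 + 2*v + 2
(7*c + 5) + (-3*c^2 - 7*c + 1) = 6 - 3*c^2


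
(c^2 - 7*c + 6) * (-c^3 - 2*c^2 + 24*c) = -c^5 + 5*c^4 + 32*c^3 - 180*c^2 + 144*c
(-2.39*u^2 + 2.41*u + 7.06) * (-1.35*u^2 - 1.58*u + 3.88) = 3.2265*u^4 + 0.5227*u^3 - 22.612*u^2 - 1.804*u + 27.3928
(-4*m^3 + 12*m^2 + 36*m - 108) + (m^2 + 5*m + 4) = -4*m^3 + 13*m^2 + 41*m - 104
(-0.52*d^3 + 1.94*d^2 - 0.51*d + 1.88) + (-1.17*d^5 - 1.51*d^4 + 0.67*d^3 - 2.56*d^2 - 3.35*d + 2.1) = -1.17*d^5 - 1.51*d^4 + 0.15*d^3 - 0.62*d^2 - 3.86*d + 3.98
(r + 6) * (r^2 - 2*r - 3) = r^3 + 4*r^2 - 15*r - 18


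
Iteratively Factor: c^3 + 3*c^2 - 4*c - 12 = (c - 2)*(c^2 + 5*c + 6) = (c - 2)*(c + 3)*(c + 2)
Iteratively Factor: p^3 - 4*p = (p)*(p^2 - 4) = p*(p + 2)*(p - 2)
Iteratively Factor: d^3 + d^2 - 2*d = (d)*(d^2 + d - 2) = d*(d + 2)*(d - 1)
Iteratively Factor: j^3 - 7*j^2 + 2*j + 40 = (j + 2)*(j^2 - 9*j + 20) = (j - 4)*(j + 2)*(j - 5)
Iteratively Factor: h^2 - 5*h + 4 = (h - 4)*(h - 1)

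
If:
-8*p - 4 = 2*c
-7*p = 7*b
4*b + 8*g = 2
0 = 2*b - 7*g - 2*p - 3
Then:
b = 19/30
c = 8/15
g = -1/15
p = -19/30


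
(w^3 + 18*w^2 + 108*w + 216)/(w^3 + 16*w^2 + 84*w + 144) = (w + 6)/(w + 4)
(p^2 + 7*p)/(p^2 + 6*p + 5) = p*(p + 7)/(p^2 + 6*p + 5)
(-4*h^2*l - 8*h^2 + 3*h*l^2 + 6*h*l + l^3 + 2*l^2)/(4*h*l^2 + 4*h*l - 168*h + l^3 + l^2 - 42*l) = (-h*l - 2*h + l^2 + 2*l)/(l^2 + l - 42)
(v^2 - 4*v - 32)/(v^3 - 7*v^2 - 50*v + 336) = (v + 4)/(v^2 + v - 42)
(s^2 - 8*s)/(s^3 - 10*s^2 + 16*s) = 1/(s - 2)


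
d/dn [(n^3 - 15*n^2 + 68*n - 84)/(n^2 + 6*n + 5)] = (n^4 + 12*n^3 - 143*n^2 + 18*n + 844)/(n^4 + 12*n^3 + 46*n^2 + 60*n + 25)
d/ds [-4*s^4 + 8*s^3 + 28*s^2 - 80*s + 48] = -16*s^3 + 24*s^2 + 56*s - 80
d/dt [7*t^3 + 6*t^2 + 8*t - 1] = 21*t^2 + 12*t + 8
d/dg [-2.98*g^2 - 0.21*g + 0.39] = -5.96*g - 0.21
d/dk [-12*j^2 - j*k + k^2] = -j + 2*k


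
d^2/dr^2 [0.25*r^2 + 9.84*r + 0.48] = 0.500000000000000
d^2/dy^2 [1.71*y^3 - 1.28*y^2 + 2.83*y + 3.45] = 10.26*y - 2.56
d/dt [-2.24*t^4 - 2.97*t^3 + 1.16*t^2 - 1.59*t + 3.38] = -8.96*t^3 - 8.91*t^2 + 2.32*t - 1.59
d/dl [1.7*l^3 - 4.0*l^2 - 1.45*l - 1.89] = 5.1*l^2 - 8.0*l - 1.45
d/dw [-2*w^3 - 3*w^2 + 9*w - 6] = -6*w^2 - 6*w + 9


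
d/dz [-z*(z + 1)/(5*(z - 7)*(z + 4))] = 4*(z^2 + 14*z + 7)/(5*(z^4 - 6*z^3 - 47*z^2 + 168*z + 784))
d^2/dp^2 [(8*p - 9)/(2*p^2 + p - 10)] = 2*(2*(5 - 24*p)*(2*p^2 + p - 10) + (4*p + 1)^2*(8*p - 9))/(2*p^2 + p - 10)^3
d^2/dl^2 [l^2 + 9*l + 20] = 2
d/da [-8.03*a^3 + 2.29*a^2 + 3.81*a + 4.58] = -24.09*a^2 + 4.58*a + 3.81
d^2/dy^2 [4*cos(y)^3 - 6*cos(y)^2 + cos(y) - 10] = -4*cos(y) + 12*cos(2*y) - 9*cos(3*y)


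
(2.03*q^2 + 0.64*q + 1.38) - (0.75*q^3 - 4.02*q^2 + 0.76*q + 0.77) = -0.75*q^3 + 6.05*q^2 - 0.12*q + 0.61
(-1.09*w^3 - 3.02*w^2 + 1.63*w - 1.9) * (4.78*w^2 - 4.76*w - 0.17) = -5.2102*w^5 - 9.2472*w^4 + 22.3519*w^3 - 16.3274*w^2 + 8.7669*w + 0.323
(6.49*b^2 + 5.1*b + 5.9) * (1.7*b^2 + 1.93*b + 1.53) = 11.033*b^4 + 21.1957*b^3 + 29.8027*b^2 + 19.19*b + 9.027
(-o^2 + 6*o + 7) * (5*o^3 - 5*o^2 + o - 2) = -5*o^5 + 35*o^4 + 4*o^3 - 27*o^2 - 5*o - 14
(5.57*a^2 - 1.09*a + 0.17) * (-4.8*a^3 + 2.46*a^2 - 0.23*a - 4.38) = -26.736*a^5 + 18.9342*a^4 - 4.7785*a^3 - 23.7277*a^2 + 4.7351*a - 0.7446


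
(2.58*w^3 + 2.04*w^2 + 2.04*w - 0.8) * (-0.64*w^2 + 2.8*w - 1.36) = -1.6512*w^5 + 5.9184*w^4 + 0.897599999999999*w^3 + 3.4496*w^2 - 5.0144*w + 1.088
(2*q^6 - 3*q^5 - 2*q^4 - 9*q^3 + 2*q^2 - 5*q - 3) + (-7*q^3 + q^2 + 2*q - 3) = 2*q^6 - 3*q^5 - 2*q^4 - 16*q^3 + 3*q^2 - 3*q - 6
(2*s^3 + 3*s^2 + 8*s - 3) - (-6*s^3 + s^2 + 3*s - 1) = 8*s^3 + 2*s^2 + 5*s - 2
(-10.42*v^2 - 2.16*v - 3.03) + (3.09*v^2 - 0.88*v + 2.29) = -7.33*v^2 - 3.04*v - 0.74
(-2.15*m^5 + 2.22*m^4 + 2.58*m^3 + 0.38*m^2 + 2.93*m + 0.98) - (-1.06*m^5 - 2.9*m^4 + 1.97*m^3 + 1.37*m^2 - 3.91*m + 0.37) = -1.09*m^5 + 5.12*m^4 + 0.61*m^3 - 0.99*m^2 + 6.84*m + 0.61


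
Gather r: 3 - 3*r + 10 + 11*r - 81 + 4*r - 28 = 12*r - 96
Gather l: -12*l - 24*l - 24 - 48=-36*l - 72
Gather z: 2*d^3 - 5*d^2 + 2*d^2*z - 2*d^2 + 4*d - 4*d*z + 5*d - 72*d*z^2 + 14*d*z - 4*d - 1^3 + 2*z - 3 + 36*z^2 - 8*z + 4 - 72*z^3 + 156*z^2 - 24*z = 2*d^3 - 7*d^2 + 5*d - 72*z^3 + z^2*(192 - 72*d) + z*(2*d^2 + 10*d - 30)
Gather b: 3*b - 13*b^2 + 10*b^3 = 10*b^3 - 13*b^2 + 3*b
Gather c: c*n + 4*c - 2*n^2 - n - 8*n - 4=c*(n + 4) - 2*n^2 - 9*n - 4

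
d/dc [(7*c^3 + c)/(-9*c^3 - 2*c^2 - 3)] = (-14*c^4 + 18*c^3 - 61*c^2 - 3)/(81*c^6 + 36*c^5 + 4*c^4 + 54*c^3 + 12*c^2 + 9)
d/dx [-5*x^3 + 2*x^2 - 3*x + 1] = -15*x^2 + 4*x - 3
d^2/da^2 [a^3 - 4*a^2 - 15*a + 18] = 6*a - 8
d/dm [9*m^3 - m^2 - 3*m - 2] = 27*m^2 - 2*m - 3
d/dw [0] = 0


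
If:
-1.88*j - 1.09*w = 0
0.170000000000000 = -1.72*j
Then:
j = -0.10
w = 0.17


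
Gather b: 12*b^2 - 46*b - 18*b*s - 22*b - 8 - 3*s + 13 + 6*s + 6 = 12*b^2 + b*(-18*s - 68) + 3*s + 11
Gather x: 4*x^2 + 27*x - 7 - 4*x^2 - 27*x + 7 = 0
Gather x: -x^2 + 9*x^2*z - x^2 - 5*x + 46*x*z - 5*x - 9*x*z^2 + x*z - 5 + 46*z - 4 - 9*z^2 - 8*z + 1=x^2*(9*z - 2) + x*(-9*z^2 + 47*z - 10) - 9*z^2 + 38*z - 8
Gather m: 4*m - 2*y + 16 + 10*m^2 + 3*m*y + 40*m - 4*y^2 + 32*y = 10*m^2 + m*(3*y + 44) - 4*y^2 + 30*y + 16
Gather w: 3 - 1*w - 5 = -w - 2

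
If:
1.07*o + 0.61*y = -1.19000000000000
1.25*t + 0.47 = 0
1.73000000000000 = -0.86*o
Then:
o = -2.01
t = -0.38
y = 1.58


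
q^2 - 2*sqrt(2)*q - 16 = (q - 4*sqrt(2))*(q + 2*sqrt(2))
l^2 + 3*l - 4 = (l - 1)*(l + 4)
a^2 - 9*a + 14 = (a - 7)*(a - 2)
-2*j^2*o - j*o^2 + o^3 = o*(-2*j + o)*(j + o)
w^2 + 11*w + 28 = (w + 4)*(w + 7)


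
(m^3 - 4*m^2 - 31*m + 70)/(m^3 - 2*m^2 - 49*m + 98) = (m + 5)/(m + 7)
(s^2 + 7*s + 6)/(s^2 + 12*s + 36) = (s + 1)/(s + 6)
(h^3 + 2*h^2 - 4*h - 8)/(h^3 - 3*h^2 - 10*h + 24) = (h^2 + 4*h + 4)/(h^2 - h - 12)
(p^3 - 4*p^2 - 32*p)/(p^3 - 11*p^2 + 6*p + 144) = p*(p + 4)/(p^2 - 3*p - 18)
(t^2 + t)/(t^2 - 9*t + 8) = t*(t + 1)/(t^2 - 9*t + 8)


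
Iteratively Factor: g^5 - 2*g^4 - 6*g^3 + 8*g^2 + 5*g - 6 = (g + 2)*(g^4 - 4*g^3 + 2*g^2 + 4*g - 3) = (g - 1)*(g + 2)*(g^3 - 3*g^2 - g + 3) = (g - 1)^2*(g + 2)*(g^2 - 2*g - 3) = (g - 1)^2*(g + 1)*(g + 2)*(g - 3)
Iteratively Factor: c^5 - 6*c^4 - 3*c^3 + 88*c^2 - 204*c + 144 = (c - 2)*(c^4 - 4*c^3 - 11*c^2 + 66*c - 72) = (c - 2)*(c + 4)*(c^3 - 8*c^2 + 21*c - 18) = (c - 3)*(c - 2)*(c + 4)*(c^2 - 5*c + 6) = (c - 3)*(c - 2)^2*(c + 4)*(c - 3)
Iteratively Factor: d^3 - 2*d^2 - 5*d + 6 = (d - 3)*(d^2 + d - 2) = (d - 3)*(d + 2)*(d - 1)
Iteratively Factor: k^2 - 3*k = (k)*(k - 3)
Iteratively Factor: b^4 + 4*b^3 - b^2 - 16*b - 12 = (b + 2)*(b^3 + 2*b^2 - 5*b - 6) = (b - 2)*(b + 2)*(b^2 + 4*b + 3) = (b - 2)*(b + 2)*(b + 3)*(b + 1)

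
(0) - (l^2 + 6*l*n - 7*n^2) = -l^2 - 6*l*n + 7*n^2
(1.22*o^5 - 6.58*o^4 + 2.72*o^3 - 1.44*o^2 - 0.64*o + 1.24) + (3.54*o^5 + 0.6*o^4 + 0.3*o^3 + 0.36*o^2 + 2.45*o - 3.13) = 4.76*o^5 - 5.98*o^4 + 3.02*o^3 - 1.08*o^2 + 1.81*o - 1.89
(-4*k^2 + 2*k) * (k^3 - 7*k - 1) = -4*k^5 + 2*k^4 + 28*k^3 - 10*k^2 - 2*k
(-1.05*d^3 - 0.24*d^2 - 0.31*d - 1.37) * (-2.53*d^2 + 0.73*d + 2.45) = 2.6565*d^5 - 0.1593*d^4 - 1.9634*d^3 + 2.6518*d^2 - 1.7596*d - 3.3565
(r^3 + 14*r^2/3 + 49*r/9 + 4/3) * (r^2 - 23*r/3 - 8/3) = r^5 - 3*r^4 - 33*r^3 - 1427*r^2/27 - 668*r/27 - 32/9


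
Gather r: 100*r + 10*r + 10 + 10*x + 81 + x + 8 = 110*r + 11*x + 99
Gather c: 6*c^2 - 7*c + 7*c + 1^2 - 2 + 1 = 6*c^2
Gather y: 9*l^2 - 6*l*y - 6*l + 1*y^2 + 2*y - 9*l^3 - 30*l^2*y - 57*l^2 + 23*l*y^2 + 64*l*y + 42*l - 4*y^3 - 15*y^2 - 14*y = -9*l^3 - 48*l^2 + 36*l - 4*y^3 + y^2*(23*l - 14) + y*(-30*l^2 + 58*l - 12)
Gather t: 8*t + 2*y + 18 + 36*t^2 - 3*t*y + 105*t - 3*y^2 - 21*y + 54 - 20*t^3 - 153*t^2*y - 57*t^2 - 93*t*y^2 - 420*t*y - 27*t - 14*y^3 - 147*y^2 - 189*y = -20*t^3 + t^2*(-153*y - 21) + t*(-93*y^2 - 423*y + 86) - 14*y^3 - 150*y^2 - 208*y + 72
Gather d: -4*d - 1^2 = -4*d - 1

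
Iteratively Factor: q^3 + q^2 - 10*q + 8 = (q + 4)*(q^2 - 3*q + 2) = (q - 1)*(q + 4)*(q - 2)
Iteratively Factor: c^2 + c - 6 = (c + 3)*(c - 2)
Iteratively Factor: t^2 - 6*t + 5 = (t - 5)*(t - 1)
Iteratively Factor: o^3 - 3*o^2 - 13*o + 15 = (o + 3)*(o^2 - 6*o + 5) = (o - 5)*(o + 3)*(o - 1)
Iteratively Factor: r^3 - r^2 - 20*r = (r - 5)*(r^2 + 4*r) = (r - 5)*(r + 4)*(r)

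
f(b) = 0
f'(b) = 0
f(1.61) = 0.00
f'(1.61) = 0.00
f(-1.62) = 0.00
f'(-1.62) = 0.00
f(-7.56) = 0.00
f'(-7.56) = 0.00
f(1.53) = 0.00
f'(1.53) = 0.00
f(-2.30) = 0.00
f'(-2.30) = 0.00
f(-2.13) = 0.00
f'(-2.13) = 0.00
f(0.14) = 0.00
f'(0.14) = 0.00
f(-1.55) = 0.00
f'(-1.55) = 0.00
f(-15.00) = 0.00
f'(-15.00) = 0.00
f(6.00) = 0.00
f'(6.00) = 0.00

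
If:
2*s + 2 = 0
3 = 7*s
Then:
No Solution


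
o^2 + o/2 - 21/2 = (o - 3)*(o + 7/2)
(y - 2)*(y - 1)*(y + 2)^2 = y^4 + y^3 - 6*y^2 - 4*y + 8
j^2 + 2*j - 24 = (j - 4)*(j + 6)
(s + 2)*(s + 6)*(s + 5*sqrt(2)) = s^3 + 5*sqrt(2)*s^2 + 8*s^2 + 12*s + 40*sqrt(2)*s + 60*sqrt(2)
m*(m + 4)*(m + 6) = m^3 + 10*m^2 + 24*m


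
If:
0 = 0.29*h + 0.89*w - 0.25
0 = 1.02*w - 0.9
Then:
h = -1.85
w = 0.88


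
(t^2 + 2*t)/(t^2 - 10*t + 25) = t*(t + 2)/(t^2 - 10*t + 25)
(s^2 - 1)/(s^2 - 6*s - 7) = (s - 1)/(s - 7)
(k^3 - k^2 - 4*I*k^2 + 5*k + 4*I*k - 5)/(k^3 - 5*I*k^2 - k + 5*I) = (k + I)/(k + 1)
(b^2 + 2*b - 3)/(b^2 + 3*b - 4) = (b + 3)/(b + 4)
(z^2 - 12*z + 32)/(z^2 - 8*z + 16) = (z - 8)/(z - 4)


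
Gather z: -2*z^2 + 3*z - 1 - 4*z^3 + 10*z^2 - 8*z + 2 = -4*z^3 + 8*z^2 - 5*z + 1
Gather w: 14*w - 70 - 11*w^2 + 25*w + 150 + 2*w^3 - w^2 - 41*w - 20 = 2*w^3 - 12*w^2 - 2*w + 60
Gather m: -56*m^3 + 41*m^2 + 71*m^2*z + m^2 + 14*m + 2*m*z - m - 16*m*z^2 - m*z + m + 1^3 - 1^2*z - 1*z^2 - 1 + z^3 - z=-56*m^3 + m^2*(71*z + 42) + m*(-16*z^2 + z + 14) + z^3 - z^2 - 2*z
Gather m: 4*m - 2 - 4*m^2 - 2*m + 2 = -4*m^2 + 2*m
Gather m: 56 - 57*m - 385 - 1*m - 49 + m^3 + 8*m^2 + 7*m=m^3 + 8*m^2 - 51*m - 378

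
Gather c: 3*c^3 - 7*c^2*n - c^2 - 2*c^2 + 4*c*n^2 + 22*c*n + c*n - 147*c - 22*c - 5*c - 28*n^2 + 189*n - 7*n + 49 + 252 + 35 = 3*c^3 + c^2*(-7*n - 3) + c*(4*n^2 + 23*n - 174) - 28*n^2 + 182*n + 336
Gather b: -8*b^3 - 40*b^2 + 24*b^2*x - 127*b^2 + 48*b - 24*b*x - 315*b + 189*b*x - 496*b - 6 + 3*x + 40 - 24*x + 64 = -8*b^3 + b^2*(24*x - 167) + b*(165*x - 763) - 21*x + 98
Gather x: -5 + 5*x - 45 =5*x - 50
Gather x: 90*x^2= 90*x^2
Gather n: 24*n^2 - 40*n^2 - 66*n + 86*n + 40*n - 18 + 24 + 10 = -16*n^2 + 60*n + 16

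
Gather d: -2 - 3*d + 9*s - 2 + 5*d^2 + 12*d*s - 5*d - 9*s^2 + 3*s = 5*d^2 + d*(12*s - 8) - 9*s^2 + 12*s - 4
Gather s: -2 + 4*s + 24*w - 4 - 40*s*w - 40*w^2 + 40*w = s*(4 - 40*w) - 40*w^2 + 64*w - 6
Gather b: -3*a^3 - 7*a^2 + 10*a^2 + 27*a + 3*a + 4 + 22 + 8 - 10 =-3*a^3 + 3*a^2 + 30*a + 24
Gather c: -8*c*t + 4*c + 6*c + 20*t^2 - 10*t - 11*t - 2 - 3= c*(10 - 8*t) + 20*t^2 - 21*t - 5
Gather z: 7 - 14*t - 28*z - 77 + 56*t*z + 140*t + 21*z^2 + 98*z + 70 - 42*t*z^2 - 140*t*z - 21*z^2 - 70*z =-42*t*z^2 - 84*t*z + 126*t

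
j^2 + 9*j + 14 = (j + 2)*(j + 7)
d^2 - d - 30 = (d - 6)*(d + 5)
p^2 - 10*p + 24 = (p - 6)*(p - 4)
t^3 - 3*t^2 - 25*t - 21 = (t - 7)*(t + 1)*(t + 3)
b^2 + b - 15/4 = (b - 3/2)*(b + 5/2)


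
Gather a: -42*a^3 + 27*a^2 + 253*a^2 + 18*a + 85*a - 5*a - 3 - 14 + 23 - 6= -42*a^3 + 280*a^2 + 98*a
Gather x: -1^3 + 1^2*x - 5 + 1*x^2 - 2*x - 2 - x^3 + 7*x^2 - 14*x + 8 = -x^3 + 8*x^2 - 15*x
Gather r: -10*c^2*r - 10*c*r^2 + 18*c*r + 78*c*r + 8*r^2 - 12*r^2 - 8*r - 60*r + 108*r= r^2*(-10*c - 4) + r*(-10*c^2 + 96*c + 40)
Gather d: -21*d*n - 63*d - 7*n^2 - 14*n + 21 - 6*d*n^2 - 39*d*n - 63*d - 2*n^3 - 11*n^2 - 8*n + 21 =d*(-6*n^2 - 60*n - 126) - 2*n^3 - 18*n^2 - 22*n + 42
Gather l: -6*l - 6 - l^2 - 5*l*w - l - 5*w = -l^2 + l*(-5*w - 7) - 5*w - 6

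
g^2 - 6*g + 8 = (g - 4)*(g - 2)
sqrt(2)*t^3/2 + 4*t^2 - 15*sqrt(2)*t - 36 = (t - 3*sqrt(2))*(t + 6*sqrt(2))*(sqrt(2)*t/2 + 1)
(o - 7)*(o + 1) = o^2 - 6*o - 7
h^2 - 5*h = h*(h - 5)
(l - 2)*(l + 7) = l^2 + 5*l - 14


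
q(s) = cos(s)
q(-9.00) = -0.91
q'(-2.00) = 0.91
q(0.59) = 0.83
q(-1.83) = -0.26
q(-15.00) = -0.76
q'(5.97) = 0.31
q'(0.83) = -0.74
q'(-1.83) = 0.97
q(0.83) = 0.67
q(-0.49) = 0.88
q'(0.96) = -0.82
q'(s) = -sin(s)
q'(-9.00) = 0.41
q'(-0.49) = 0.47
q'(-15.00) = 0.65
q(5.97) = 0.95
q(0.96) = 0.57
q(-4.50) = -0.21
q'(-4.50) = -0.98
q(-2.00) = -0.42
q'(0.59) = -0.56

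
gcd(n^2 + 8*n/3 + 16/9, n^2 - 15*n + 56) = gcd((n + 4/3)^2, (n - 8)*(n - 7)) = 1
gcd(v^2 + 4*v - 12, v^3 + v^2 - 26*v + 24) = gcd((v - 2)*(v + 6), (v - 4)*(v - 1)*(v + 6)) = v + 6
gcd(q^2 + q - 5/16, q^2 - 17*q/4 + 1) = q - 1/4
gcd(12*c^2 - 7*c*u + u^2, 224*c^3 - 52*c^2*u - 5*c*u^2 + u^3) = -4*c + u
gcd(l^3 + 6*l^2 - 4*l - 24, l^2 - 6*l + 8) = l - 2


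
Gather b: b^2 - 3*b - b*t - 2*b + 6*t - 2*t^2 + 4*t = b^2 + b*(-t - 5) - 2*t^2 + 10*t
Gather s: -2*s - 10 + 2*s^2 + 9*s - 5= 2*s^2 + 7*s - 15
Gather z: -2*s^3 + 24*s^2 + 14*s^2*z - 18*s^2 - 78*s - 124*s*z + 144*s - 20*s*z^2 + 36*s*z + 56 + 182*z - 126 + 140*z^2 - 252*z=-2*s^3 + 6*s^2 + 66*s + z^2*(140 - 20*s) + z*(14*s^2 - 88*s - 70) - 70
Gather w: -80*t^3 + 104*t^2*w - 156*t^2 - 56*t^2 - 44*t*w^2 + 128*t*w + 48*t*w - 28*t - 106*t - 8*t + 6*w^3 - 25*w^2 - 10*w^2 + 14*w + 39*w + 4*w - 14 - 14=-80*t^3 - 212*t^2 - 142*t + 6*w^3 + w^2*(-44*t - 35) + w*(104*t^2 + 176*t + 57) - 28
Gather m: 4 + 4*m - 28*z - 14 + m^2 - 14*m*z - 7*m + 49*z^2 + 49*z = m^2 + m*(-14*z - 3) + 49*z^2 + 21*z - 10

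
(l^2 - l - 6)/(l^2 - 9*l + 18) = (l + 2)/(l - 6)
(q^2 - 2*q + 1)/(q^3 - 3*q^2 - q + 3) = (q - 1)/(q^2 - 2*q - 3)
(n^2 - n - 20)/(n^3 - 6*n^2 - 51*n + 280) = (n + 4)/(n^2 - n - 56)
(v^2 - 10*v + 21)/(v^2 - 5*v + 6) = (v - 7)/(v - 2)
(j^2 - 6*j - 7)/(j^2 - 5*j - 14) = (j + 1)/(j + 2)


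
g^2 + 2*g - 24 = (g - 4)*(g + 6)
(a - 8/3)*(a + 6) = a^2 + 10*a/3 - 16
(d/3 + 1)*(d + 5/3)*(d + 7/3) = d^3/3 + 7*d^2/3 + 143*d/27 + 35/9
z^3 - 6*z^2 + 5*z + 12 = (z - 4)*(z - 3)*(z + 1)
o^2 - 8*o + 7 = (o - 7)*(o - 1)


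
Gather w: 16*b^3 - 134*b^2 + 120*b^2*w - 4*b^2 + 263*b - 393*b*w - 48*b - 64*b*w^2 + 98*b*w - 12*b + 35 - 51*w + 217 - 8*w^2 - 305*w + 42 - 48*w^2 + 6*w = 16*b^3 - 138*b^2 + 203*b + w^2*(-64*b - 56) + w*(120*b^2 - 295*b - 350) + 294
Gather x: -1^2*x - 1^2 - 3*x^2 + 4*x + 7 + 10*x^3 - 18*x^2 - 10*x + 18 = 10*x^3 - 21*x^2 - 7*x + 24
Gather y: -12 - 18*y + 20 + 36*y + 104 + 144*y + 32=162*y + 144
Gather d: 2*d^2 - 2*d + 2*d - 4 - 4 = 2*d^2 - 8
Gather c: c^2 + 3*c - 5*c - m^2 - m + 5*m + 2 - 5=c^2 - 2*c - m^2 + 4*m - 3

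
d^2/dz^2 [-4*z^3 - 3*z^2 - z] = -24*z - 6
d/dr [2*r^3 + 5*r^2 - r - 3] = 6*r^2 + 10*r - 1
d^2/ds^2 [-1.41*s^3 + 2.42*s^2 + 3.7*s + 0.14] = 4.84 - 8.46*s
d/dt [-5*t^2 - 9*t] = -10*t - 9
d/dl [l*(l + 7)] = 2*l + 7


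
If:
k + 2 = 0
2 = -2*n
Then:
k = -2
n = -1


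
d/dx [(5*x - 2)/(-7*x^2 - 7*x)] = (5*x^2 - 4*x - 2)/(7*x^2*(x^2 + 2*x + 1))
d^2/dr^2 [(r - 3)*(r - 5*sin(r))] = (5*r - 15)*sin(r) - 10*cos(r) + 2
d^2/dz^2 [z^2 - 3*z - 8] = 2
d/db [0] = 0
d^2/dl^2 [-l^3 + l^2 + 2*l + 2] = 2 - 6*l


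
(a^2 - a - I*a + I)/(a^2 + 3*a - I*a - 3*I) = (a - 1)/(a + 3)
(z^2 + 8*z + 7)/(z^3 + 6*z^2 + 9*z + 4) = (z + 7)/(z^2 + 5*z + 4)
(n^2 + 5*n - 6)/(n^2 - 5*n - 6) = (-n^2 - 5*n + 6)/(-n^2 + 5*n + 6)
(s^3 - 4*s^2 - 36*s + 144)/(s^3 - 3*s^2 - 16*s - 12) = (s^2 + 2*s - 24)/(s^2 + 3*s + 2)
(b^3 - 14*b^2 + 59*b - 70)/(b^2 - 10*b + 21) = (b^2 - 7*b + 10)/(b - 3)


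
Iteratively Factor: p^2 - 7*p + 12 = (p - 4)*(p - 3)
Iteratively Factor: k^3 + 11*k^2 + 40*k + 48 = (k + 3)*(k^2 + 8*k + 16) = (k + 3)*(k + 4)*(k + 4)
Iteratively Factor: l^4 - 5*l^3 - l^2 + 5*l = (l - 5)*(l^3 - l) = (l - 5)*(l + 1)*(l^2 - l) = l*(l - 5)*(l + 1)*(l - 1)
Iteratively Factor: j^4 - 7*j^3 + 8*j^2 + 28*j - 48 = (j - 4)*(j^3 - 3*j^2 - 4*j + 12) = (j - 4)*(j + 2)*(j^2 - 5*j + 6) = (j - 4)*(j - 3)*(j + 2)*(j - 2)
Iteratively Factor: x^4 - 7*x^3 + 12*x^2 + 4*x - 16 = (x - 4)*(x^3 - 3*x^2 + 4) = (x - 4)*(x - 2)*(x^2 - x - 2) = (x - 4)*(x - 2)^2*(x + 1)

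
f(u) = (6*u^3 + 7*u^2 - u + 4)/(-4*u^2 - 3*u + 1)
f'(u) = (8*u + 3)*(6*u^3 + 7*u^2 - u + 4)/(-4*u^2 - 3*u + 1)^2 + (18*u^2 + 14*u - 1)/(-4*u^2 - 3*u + 1) = (-24*u^4 - 36*u^3 - 7*u^2 + 46*u + 11)/(16*u^4 + 24*u^3 + u^2 - 6*u + 1)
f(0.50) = -4.00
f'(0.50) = 11.67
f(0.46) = -4.57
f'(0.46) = 17.35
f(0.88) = -2.67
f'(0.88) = 0.32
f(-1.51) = -0.23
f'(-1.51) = -5.84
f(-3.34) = 4.11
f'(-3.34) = -1.65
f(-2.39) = 2.42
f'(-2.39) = -2.00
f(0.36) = -8.07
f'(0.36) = 68.62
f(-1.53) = -0.11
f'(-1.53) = -5.50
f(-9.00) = 12.82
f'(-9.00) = -1.51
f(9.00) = -14.10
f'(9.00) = -1.50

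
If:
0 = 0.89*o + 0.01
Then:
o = -0.01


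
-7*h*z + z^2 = z*(-7*h + z)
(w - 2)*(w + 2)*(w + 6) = w^3 + 6*w^2 - 4*w - 24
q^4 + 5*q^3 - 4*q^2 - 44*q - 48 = (q - 3)*(q + 2)^2*(q + 4)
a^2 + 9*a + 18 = (a + 3)*(a + 6)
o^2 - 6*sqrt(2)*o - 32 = (o - 8*sqrt(2))*(o + 2*sqrt(2))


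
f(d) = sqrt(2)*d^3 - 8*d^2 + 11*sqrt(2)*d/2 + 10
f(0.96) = 11.35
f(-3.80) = -212.68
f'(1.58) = -6.91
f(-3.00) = -123.52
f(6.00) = 74.14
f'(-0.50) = 16.84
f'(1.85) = -7.30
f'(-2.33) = 68.09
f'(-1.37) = 37.66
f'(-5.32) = 212.98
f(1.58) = 7.90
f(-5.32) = -470.74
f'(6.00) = 64.51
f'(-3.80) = 129.84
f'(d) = 3*sqrt(2)*d^2 - 16*d + 11*sqrt(2)/2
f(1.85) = 5.96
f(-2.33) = -69.44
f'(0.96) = -3.67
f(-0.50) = 3.93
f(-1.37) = -19.31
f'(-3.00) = 93.96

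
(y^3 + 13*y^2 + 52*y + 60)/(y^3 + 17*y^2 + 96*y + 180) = (y + 2)/(y + 6)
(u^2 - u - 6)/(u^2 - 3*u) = (u + 2)/u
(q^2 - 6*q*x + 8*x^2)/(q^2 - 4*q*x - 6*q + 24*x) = (q - 2*x)/(q - 6)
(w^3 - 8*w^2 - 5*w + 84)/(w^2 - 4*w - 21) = w - 4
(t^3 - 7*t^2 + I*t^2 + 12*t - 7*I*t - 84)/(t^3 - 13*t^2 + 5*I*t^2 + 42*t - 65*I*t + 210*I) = (t^2 + I*t + 12)/(t^2 + t*(-6 + 5*I) - 30*I)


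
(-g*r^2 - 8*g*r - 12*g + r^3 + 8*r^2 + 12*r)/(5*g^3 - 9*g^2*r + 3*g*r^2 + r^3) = (r^2 + 8*r + 12)/(-5*g^2 + 4*g*r + r^2)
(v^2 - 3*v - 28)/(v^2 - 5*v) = (v^2 - 3*v - 28)/(v*(v - 5))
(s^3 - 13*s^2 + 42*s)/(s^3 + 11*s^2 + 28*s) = (s^2 - 13*s + 42)/(s^2 + 11*s + 28)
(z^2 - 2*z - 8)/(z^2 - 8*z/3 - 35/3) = 3*(-z^2 + 2*z + 8)/(-3*z^2 + 8*z + 35)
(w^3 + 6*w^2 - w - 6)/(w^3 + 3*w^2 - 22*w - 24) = (w - 1)/(w - 4)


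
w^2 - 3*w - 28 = (w - 7)*(w + 4)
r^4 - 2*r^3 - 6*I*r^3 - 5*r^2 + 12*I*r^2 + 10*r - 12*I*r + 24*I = (r - 2)*(r - 4*I)*(r - 3*I)*(r + I)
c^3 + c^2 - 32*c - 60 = (c - 6)*(c + 2)*(c + 5)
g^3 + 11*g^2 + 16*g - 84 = (g - 2)*(g + 6)*(g + 7)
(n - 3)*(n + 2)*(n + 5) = n^3 + 4*n^2 - 11*n - 30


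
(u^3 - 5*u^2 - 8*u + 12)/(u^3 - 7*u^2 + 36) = (u - 1)/(u - 3)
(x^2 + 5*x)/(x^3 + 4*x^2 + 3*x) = (x + 5)/(x^2 + 4*x + 3)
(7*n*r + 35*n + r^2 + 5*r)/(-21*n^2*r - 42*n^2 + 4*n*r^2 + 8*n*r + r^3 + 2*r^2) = (r + 5)/(-3*n*r - 6*n + r^2 + 2*r)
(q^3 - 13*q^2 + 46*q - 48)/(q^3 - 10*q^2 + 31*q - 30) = (q - 8)/(q - 5)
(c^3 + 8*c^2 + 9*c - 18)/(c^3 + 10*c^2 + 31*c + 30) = (c^2 + 5*c - 6)/(c^2 + 7*c + 10)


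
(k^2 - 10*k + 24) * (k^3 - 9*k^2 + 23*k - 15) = k^5 - 19*k^4 + 137*k^3 - 461*k^2 + 702*k - 360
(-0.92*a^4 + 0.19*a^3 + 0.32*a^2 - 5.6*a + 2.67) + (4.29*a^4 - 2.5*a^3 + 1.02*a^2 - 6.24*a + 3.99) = 3.37*a^4 - 2.31*a^3 + 1.34*a^2 - 11.84*a + 6.66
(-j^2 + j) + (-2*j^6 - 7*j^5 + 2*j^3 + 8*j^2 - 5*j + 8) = -2*j^6 - 7*j^5 + 2*j^3 + 7*j^2 - 4*j + 8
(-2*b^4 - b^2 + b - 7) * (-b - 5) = 2*b^5 + 10*b^4 + b^3 + 4*b^2 + 2*b + 35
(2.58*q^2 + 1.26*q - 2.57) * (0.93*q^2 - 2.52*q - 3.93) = 2.3994*q^4 - 5.3298*q^3 - 15.7047*q^2 + 1.5246*q + 10.1001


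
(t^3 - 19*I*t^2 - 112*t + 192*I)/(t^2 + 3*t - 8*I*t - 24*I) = (t^2 - 11*I*t - 24)/(t + 3)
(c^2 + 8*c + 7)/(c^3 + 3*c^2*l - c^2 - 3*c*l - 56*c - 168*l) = (c + 1)/(c^2 + 3*c*l - 8*c - 24*l)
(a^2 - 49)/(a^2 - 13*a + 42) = (a + 7)/(a - 6)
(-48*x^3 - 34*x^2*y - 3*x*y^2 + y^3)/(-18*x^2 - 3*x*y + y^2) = (16*x^2 + 6*x*y - y^2)/(6*x - y)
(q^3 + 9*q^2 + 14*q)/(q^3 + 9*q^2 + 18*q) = (q^2 + 9*q + 14)/(q^2 + 9*q + 18)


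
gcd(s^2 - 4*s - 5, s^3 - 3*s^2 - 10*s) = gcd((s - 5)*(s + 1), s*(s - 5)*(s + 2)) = s - 5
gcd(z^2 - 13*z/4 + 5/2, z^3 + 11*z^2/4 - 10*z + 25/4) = z - 5/4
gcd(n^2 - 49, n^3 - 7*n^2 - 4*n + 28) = n - 7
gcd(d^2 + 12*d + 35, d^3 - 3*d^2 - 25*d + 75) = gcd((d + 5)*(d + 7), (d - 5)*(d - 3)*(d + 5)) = d + 5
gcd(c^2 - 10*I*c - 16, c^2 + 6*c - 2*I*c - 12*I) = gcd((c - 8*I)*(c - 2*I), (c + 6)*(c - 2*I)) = c - 2*I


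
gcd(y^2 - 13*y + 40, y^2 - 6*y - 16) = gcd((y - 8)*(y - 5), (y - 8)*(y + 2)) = y - 8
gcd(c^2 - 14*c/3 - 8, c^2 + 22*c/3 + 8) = c + 4/3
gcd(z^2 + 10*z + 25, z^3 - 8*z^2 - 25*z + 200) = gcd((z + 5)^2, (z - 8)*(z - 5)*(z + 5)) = z + 5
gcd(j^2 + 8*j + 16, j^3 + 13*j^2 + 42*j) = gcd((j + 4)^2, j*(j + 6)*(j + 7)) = 1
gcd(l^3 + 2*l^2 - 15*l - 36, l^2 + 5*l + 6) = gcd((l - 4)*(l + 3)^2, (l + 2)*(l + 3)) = l + 3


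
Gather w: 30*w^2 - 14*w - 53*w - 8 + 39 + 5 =30*w^2 - 67*w + 36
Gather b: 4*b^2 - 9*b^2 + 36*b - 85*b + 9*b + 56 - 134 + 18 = -5*b^2 - 40*b - 60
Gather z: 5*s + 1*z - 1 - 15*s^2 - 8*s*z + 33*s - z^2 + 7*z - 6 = -15*s^2 + 38*s - z^2 + z*(8 - 8*s) - 7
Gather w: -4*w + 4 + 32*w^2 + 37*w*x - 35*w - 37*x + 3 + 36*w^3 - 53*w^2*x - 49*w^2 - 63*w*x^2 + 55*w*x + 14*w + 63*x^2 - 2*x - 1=36*w^3 + w^2*(-53*x - 17) + w*(-63*x^2 + 92*x - 25) + 63*x^2 - 39*x + 6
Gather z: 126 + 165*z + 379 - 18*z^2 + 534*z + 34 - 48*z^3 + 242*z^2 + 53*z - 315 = -48*z^3 + 224*z^2 + 752*z + 224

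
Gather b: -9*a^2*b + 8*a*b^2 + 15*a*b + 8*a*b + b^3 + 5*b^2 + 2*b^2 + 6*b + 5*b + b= b^3 + b^2*(8*a + 7) + b*(-9*a^2 + 23*a + 12)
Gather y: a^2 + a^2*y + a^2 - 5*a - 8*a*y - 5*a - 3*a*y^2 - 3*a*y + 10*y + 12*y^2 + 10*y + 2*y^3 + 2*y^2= 2*a^2 - 10*a + 2*y^3 + y^2*(14 - 3*a) + y*(a^2 - 11*a + 20)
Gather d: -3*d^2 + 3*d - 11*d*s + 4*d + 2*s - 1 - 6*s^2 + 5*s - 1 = -3*d^2 + d*(7 - 11*s) - 6*s^2 + 7*s - 2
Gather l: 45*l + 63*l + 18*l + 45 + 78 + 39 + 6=126*l + 168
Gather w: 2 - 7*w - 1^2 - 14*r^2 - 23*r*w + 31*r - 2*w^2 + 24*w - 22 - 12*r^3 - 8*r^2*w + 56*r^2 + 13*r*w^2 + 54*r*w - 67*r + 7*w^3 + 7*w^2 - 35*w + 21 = -12*r^3 + 42*r^2 - 36*r + 7*w^3 + w^2*(13*r + 5) + w*(-8*r^2 + 31*r - 18)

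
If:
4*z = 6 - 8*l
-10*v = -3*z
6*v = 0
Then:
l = 3/4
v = 0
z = 0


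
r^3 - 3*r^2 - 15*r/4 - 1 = (r - 4)*(r + 1/2)^2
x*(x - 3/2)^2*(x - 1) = x^4 - 4*x^3 + 21*x^2/4 - 9*x/4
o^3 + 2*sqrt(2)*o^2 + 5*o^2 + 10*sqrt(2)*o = o*(o + 5)*(o + 2*sqrt(2))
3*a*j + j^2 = j*(3*a + j)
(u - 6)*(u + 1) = u^2 - 5*u - 6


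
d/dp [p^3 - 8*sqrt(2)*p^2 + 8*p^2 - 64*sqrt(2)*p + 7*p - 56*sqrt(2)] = 3*p^2 - 16*sqrt(2)*p + 16*p - 64*sqrt(2) + 7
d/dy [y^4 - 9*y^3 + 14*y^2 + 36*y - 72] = 4*y^3 - 27*y^2 + 28*y + 36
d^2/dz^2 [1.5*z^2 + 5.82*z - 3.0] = 3.00000000000000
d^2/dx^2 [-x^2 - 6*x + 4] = -2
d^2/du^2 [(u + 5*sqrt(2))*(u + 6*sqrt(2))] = 2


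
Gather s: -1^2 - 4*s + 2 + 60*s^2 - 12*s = 60*s^2 - 16*s + 1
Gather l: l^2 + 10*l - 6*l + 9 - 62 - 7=l^2 + 4*l - 60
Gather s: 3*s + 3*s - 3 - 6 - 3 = 6*s - 12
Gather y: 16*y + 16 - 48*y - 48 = -32*y - 32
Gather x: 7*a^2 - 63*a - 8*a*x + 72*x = 7*a^2 - 63*a + x*(72 - 8*a)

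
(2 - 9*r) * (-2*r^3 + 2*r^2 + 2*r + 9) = 18*r^4 - 22*r^3 - 14*r^2 - 77*r + 18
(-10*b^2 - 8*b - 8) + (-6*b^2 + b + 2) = -16*b^2 - 7*b - 6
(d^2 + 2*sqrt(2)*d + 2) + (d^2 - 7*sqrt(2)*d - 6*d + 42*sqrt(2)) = 2*d^2 - 5*sqrt(2)*d - 6*d + 2 + 42*sqrt(2)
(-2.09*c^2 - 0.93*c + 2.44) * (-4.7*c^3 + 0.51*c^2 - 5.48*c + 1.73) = 9.823*c^5 + 3.3051*c^4 - 0.489099999999999*c^3 + 2.7251*c^2 - 14.9801*c + 4.2212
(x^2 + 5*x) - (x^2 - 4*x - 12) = 9*x + 12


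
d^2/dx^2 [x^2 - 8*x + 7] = 2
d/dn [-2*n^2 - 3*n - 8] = -4*n - 3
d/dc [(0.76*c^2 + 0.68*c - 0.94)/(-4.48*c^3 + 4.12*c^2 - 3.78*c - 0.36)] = (3.4048*c^4 + 6.0928*c^3 - 18.308*c^2 + 7.1984*c - 3.798)/(20.0704*c^6 - 36.9152*c^5 + 50.8432*c^4 - 27.9216*c^3 + 11.322*c^2 + 2.7216*c + 0.1296)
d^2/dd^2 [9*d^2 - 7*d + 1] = 18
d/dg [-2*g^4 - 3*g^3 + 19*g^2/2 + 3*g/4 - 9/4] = -8*g^3 - 9*g^2 + 19*g + 3/4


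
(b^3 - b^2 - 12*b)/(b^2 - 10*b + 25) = b*(b^2 - b - 12)/(b^2 - 10*b + 25)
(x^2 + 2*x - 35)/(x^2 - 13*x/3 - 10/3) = 3*(x + 7)/(3*x + 2)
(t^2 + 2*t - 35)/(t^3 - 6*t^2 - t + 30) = (t + 7)/(t^2 - t - 6)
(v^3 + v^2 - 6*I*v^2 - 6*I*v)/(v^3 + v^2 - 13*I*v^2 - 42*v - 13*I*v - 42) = v/(v - 7*I)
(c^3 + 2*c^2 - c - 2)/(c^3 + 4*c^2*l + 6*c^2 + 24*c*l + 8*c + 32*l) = (c^2 - 1)/(c^2 + 4*c*l + 4*c + 16*l)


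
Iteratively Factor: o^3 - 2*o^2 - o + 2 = (o - 1)*(o^2 - o - 2) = (o - 1)*(o + 1)*(o - 2)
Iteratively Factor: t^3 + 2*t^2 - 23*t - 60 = (t + 3)*(t^2 - t - 20) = (t + 3)*(t + 4)*(t - 5)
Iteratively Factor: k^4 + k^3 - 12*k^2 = (k)*(k^3 + k^2 - 12*k) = k^2*(k^2 + k - 12) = k^2*(k + 4)*(k - 3)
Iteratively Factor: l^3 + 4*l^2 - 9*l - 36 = (l + 4)*(l^2 - 9) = (l + 3)*(l + 4)*(l - 3)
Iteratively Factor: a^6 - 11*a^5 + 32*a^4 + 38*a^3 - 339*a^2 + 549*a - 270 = (a - 3)*(a^5 - 8*a^4 + 8*a^3 + 62*a^2 - 153*a + 90) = (a - 3)*(a + 3)*(a^4 - 11*a^3 + 41*a^2 - 61*a + 30) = (a - 5)*(a - 3)*(a + 3)*(a^3 - 6*a^2 + 11*a - 6) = (a - 5)*(a - 3)*(a - 2)*(a + 3)*(a^2 - 4*a + 3) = (a - 5)*(a - 3)^2*(a - 2)*(a + 3)*(a - 1)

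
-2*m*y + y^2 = y*(-2*m + y)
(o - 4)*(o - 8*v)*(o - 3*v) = o^3 - 11*o^2*v - 4*o^2 + 24*o*v^2 + 44*o*v - 96*v^2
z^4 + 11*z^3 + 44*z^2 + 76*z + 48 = (z + 2)^2*(z + 3)*(z + 4)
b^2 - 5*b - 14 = (b - 7)*(b + 2)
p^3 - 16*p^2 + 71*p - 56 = (p - 8)*(p - 7)*(p - 1)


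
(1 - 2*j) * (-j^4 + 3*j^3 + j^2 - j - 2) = 2*j^5 - 7*j^4 + j^3 + 3*j^2 + 3*j - 2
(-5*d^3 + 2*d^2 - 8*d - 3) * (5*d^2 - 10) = -25*d^5 + 10*d^4 + 10*d^3 - 35*d^2 + 80*d + 30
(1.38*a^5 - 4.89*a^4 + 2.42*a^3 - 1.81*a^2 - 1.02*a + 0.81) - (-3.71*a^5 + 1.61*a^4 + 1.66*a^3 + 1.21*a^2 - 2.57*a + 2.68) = 5.09*a^5 - 6.5*a^4 + 0.76*a^3 - 3.02*a^2 + 1.55*a - 1.87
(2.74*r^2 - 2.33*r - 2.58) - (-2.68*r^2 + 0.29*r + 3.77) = 5.42*r^2 - 2.62*r - 6.35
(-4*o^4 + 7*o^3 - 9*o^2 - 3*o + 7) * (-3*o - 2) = 12*o^5 - 13*o^4 + 13*o^3 + 27*o^2 - 15*o - 14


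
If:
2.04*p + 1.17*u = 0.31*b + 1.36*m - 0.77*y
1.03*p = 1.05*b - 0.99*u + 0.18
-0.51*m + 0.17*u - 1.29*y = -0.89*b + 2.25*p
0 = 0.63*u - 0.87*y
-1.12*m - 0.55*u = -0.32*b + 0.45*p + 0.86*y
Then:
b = -0.24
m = -0.05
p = -0.09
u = 0.02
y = 0.01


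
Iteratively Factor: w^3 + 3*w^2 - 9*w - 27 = (w - 3)*(w^2 + 6*w + 9) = (w - 3)*(w + 3)*(w + 3)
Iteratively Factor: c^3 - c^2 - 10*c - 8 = (c + 1)*(c^2 - 2*c - 8) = (c + 1)*(c + 2)*(c - 4)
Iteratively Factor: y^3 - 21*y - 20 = (y + 4)*(y^2 - 4*y - 5) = (y - 5)*(y + 4)*(y + 1)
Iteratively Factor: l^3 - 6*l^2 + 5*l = (l - 5)*(l^2 - l) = l*(l - 5)*(l - 1)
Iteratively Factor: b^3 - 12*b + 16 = (b - 2)*(b^2 + 2*b - 8) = (b - 2)^2*(b + 4)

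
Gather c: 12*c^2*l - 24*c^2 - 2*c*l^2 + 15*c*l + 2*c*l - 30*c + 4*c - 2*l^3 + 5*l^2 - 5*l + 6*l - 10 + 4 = c^2*(12*l - 24) + c*(-2*l^2 + 17*l - 26) - 2*l^3 + 5*l^2 + l - 6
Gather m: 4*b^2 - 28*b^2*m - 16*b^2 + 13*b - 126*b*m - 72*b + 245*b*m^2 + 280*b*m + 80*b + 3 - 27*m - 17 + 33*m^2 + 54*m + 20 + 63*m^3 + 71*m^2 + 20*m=-12*b^2 + 21*b + 63*m^3 + m^2*(245*b + 104) + m*(-28*b^2 + 154*b + 47) + 6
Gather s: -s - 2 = -s - 2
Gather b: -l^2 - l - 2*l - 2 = -l^2 - 3*l - 2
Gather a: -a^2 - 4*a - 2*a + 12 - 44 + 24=-a^2 - 6*a - 8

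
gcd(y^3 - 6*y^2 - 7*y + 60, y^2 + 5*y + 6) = y + 3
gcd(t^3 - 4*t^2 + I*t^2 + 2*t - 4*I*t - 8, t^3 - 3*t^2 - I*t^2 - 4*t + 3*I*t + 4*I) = t^2 + t*(-4 - I) + 4*I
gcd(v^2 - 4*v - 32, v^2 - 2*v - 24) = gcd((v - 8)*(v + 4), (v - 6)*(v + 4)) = v + 4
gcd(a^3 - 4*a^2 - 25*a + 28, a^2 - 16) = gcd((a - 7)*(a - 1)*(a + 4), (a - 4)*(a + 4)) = a + 4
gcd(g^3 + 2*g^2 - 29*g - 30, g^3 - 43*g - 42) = g^2 + 7*g + 6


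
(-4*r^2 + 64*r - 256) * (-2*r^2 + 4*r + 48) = 8*r^4 - 144*r^3 + 576*r^2 + 2048*r - 12288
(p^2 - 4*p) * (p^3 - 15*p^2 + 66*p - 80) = p^5 - 19*p^4 + 126*p^3 - 344*p^2 + 320*p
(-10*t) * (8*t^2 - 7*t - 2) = -80*t^3 + 70*t^2 + 20*t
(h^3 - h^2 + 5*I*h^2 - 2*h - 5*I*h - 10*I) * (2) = 2*h^3 - 2*h^2 + 10*I*h^2 - 4*h - 10*I*h - 20*I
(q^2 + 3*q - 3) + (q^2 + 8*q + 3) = 2*q^2 + 11*q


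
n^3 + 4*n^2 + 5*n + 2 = (n + 1)^2*(n + 2)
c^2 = c^2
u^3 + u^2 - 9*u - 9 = (u - 3)*(u + 1)*(u + 3)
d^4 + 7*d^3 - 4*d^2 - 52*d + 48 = (d - 2)*(d - 1)*(d + 4)*(d + 6)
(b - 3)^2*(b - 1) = b^3 - 7*b^2 + 15*b - 9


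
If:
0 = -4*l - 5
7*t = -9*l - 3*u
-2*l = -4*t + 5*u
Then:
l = -5/4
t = 195/188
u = 125/94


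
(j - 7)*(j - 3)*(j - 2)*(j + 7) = j^4 - 5*j^3 - 43*j^2 + 245*j - 294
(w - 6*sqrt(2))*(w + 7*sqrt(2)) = w^2 + sqrt(2)*w - 84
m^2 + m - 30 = (m - 5)*(m + 6)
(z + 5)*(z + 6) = z^2 + 11*z + 30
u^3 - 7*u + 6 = (u - 2)*(u - 1)*(u + 3)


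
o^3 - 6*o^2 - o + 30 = (o - 5)*(o - 3)*(o + 2)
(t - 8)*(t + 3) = t^2 - 5*t - 24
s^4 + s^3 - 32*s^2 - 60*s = s*(s - 6)*(s + 2)*(s + 5)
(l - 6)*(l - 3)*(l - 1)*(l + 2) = l^4 - 8*l^3 + 7*l^2 + 36*l - 36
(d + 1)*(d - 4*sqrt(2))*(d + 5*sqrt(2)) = d^3 + d^2 + sqrt(2)*d^2 - 40*d + sqrt(2)*d - 40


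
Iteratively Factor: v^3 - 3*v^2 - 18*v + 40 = (v - 5)*(v^2 + 2*v - 8) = (v - 5)*(v - 2)*(v + 4)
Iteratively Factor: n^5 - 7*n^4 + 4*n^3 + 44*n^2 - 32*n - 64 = (n + 1)*(n^4 - 8*n^3 + 12*n^2 + 32*n - 64) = (n + 1)*(n + 2)*(n^3 - 10*n^2 + 32*n - 32) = (n - 2)*(n + 1)*(n + 2)*(n^2 - 8*n + 16) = (n - 4)*(n - 2)*(n + 1)*(n + 2)*(n - 4)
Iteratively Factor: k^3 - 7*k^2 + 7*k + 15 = (k - 3)*(k^2 - 4*k - 5) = (k - 5)*(k - 3)*(k + 1)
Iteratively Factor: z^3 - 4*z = (z - 2)*(z^2 + 2*z) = z*(z - 2)*(z + 2)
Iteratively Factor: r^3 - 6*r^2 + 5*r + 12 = (r - 4)*(r^2 - 2*r - 3) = (r - 4)*(r - 3)*(r + 1)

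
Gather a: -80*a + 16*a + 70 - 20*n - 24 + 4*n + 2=-64*a - 16*n + 48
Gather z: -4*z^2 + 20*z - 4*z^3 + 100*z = -4*z^3 - 4*z^2 + 120*z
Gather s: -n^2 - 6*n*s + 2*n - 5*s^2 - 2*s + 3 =-n^2 + 2*n - 5*s^2 + s*(-6*n - 2) + 3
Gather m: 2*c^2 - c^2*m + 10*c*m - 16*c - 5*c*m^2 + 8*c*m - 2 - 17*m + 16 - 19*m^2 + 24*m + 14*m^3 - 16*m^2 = 2*c^2 - 16*c + 14*m^3 + m^2*(-5*c - 35) + m*(-c^2 + 18*c + 7) + 14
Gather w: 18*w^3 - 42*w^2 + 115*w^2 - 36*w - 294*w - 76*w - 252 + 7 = 18*w^3 + 73*w^2 - 406*w - 245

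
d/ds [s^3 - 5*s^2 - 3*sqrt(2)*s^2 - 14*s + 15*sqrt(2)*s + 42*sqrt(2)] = 3*s^2 - 10*s - 6*sqrt(2)*s - 14 + 15*sqrt(2)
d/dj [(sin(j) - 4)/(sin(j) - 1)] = 3*cos(j)/(sin(j) - 1)^2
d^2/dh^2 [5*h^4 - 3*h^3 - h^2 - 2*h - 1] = 60*h^2 - 18*h - 2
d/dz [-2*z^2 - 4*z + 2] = -4*z - 4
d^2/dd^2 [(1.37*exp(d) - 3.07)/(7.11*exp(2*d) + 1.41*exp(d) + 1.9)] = (69.256377*exp(4*d) - 634.514175*exp(3*d) - 203.375151*exp(2*d) + 156.116823*exp(d) + 13.17023)*exp(d)/(359.425431*exp(6*d) + 213.835383*exp(5*d) + 330.553143*exp(4*d) + 117.089361*exp(3*d) + 88.33347*exp(2*d) + 15.2703*exp(d) + 6.859)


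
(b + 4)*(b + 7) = b^2 + 11*b + 28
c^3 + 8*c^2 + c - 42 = (c - 2)*(c + 3)*(c + 7)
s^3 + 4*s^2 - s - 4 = (s - 1)*(s + 1)*(s + 4)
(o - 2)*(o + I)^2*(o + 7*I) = o^4 - 2*o^3 + 9*I*o^3 - 15*o^2 - 18*I*o^2 + 30*o - 7*I*o + 14*I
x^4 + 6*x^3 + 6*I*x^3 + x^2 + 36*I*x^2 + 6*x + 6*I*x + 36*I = (x + 6)*(x - I)*(x + I)*(x + 6*I)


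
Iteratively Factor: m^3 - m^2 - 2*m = (m - 2)*(m^2 + m) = m*(m - 2)*(m + 1)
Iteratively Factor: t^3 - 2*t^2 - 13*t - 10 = (t - 5)*(t^2 + 3*t + 2) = (t - 5)*(t + 2)*(t + 1)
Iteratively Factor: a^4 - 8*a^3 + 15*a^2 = (a)*(a^3 - 8*a^2 + 15*a) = a^2*(a^2 - 8*a + 15) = a^2*(a - 5)*(a - 3)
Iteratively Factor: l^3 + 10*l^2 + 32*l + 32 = (l + 4)*(l^2 + 6*l + 8) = (l + 4)^2*(l + 2)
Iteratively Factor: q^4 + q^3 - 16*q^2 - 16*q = (q)*(q^3 + q^2 - 16*q - 16) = q*(q - 4)*(q^2 + 5*q + 4) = q*(q - 4)*(q + 4)*(q + 1)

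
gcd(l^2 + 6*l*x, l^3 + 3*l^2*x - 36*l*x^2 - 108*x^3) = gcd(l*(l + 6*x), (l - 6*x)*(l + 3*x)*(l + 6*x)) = l + 6*x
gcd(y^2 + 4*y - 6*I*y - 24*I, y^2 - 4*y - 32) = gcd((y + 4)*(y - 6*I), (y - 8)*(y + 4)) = y + 4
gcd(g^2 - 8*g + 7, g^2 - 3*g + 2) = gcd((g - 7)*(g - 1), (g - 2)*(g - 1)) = g - 1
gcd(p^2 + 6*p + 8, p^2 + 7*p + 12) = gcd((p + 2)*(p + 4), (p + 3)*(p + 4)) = p + 4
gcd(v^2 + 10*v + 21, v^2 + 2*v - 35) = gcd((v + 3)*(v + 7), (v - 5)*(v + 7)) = v + 7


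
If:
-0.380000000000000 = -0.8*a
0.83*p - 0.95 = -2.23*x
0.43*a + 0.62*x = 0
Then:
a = 0.48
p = 2.03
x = -0.33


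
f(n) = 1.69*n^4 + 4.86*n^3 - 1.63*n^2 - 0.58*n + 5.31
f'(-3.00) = -42.10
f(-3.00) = -1.95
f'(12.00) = 13741.10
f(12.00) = 43205.55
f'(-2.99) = -41.19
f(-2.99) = -2.37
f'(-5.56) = -693.64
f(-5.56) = 737.86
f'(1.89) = 90.98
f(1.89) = 52.77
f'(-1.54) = 14.33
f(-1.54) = -5.91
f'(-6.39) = -1148.22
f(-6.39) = 1492.07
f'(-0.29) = 1.43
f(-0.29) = 5.23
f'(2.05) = 112.25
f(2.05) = 68.99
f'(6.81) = 2788.33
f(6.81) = 5095.41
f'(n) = 6.76*n^3 + 14.58*n^2 - 3.26*n - 0.58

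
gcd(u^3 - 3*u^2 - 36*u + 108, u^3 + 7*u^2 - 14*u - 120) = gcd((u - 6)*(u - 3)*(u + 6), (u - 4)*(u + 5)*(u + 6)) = u + 6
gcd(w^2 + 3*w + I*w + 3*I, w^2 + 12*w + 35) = 1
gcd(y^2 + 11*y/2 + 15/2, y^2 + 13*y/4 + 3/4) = y + 3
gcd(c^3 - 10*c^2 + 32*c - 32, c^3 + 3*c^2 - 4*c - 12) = c - 2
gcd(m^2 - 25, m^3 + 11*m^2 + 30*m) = m + 5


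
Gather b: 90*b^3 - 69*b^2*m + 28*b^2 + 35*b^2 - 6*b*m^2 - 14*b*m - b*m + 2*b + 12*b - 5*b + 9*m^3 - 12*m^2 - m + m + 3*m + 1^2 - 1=90*b^3 + b^2*(63 - 69*m) + b*(-6*m^2 - 15*m + 9) + 9*m^3 - 12*m^2 + 3*m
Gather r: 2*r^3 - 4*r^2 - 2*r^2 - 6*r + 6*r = 2*r^3 - 6*r^2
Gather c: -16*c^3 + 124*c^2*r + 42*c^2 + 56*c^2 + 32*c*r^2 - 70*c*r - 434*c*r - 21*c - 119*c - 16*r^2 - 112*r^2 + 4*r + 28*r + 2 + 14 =-16*c^3 + c^2*(124*r + 98) + c*(32*r^2 - 504*r - 140) - 128*r^2 + 32*r + 16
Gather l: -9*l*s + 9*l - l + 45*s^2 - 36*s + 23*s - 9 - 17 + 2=l*(8 - 9*s) + 45*s^2 - 13*s - 24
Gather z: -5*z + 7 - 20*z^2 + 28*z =-20*z^2 + 23*z + 7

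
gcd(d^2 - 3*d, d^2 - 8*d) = d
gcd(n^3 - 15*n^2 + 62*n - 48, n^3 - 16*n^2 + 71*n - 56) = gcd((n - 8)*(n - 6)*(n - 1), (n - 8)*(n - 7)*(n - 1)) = n^2 - 9*n + 8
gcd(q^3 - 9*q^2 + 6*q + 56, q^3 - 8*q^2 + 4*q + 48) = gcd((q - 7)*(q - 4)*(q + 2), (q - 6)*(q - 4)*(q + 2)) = q^2 - 2*q - 8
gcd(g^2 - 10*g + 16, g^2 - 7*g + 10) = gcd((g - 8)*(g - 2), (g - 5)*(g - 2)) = g - 2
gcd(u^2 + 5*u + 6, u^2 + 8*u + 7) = 1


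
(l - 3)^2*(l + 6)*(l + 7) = l^4 + 7*l^3 - 27*l^2 - 135*l + 378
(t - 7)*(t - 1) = t^2 - 8*t + 7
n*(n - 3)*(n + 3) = n^3 - 9*n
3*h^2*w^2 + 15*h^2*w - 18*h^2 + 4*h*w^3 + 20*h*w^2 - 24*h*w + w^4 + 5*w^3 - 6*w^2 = (h + w)*(3*h + w)*(w - 1)*(w + 6)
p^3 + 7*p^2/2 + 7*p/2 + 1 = (p + 1/2)*(p + 1)*(p + 2)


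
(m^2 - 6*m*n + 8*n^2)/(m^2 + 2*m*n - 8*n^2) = (m - 4*n)/(m + 4*n)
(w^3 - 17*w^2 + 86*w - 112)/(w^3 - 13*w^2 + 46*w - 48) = (w - 7)/(w - 3)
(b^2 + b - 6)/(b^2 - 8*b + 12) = (b + 3)/(b - 6)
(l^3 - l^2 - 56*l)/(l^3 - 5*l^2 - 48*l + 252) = l*(l - 8)/(l^2 - 12*l + 36)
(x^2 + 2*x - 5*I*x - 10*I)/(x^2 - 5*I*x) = (x + 2)/x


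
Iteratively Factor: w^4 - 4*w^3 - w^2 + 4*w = (w)*(w^3 - 4*w^2 - w + 4) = w*(w - 1)*(w^2 - 3*w - 4) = w*(w - 4)*(w - 1)*(w + 1)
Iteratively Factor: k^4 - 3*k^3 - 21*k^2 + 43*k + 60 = (k - 3)*(k^3 - 21*k - 20) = (k - 3)*(k + 1)*(k^2 - k - 20) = (k - 5)*(k - 3)*(k + 1)*(k + 4)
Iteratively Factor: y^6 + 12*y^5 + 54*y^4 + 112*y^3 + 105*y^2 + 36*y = (y + 1)*(y^5 + 11*y^4 + 43*y^3 + 69*y^2 + 36*y) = (y + 1)*(y + 3)*(y^4 + 8*y^3 + 19*y^2 + 12*y) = (y + 1)^2*(y + 3)*(y^3 + 7*y^2 + 12*y) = (y + 1)^2*(y + 3)^2*(y^2 + 4*y) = (y + 1)^2*(y + 3)^2*(y + 4)*(y)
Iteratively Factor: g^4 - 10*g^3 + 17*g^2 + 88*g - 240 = (g + 3)*(g^3 - 13*g^2 + 56*g - 80) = (g - 4)*(g + 3)*(g^2 - 9*g + 20) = (g - 4)^2*(g + 3)*(g - 5)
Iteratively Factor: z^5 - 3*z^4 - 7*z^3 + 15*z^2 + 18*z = (z - 3)*(z^4 - 7*z^2 - 6*z) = (z - 3)^2*(z^3 + 3*z^2 + 2*z) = z*(z - 3)^2*(z^2 + 3*z + 2) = z*(z - 3)^2*(z + 2)*(z + 1)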